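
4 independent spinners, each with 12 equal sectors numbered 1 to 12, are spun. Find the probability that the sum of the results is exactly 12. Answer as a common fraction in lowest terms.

55/6912

There are 12^4 = 20736 equally likely outcomes.
The number of ordered 4-tuples from {1,…,12} summing to 12 is 165.
P(sum = 12) = 165/20736 = 55/6912.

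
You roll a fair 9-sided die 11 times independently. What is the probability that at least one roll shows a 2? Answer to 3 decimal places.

P(no roll shows a 2) = (8/9)^11 ≈ 0.274.
P(at least one) = 1 − 0.274 = 0.726.

0.726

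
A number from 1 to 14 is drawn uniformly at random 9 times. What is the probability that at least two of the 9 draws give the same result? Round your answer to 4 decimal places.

0.9648

P(all 9 different) = 14/14 · 13/14 · ··· · 6/14 ≈ 0.0352.
P(at least two equal) = 1 − 0.0352 = 0.9648.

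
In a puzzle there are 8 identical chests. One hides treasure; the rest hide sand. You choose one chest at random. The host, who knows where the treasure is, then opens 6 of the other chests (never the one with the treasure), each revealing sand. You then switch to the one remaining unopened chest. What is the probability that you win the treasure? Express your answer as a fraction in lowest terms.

7/8

Your original chest holds the treasure with probability 1/8, so the other 7 collectively hold it with probability 7/8.
The host can always find 6 empty chests to open, so the reveals don't change that 7/8; it is now spread over the 1 remaining unopened chest.
P(win by switching) = (7/8) · (1/1) = 7/8.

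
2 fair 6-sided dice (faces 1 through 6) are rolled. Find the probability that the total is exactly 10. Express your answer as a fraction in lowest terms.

There are 6^2 = 36 equally likely outcomes.
The number of ordered 2-tuples from {1,…,6} summing to 10 is 3.
P(sum = 10) = 3/36 = 1/12.

1/12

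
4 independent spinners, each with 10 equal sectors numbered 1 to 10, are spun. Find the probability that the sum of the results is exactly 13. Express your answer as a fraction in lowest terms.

11/500

There are 10^4 = 10000 equally likely outcomes.
The number of ordered 4-tuples from {1,…,10} summing to 13 is 220.
P(sum = 13) = 220/10000 = 11/500.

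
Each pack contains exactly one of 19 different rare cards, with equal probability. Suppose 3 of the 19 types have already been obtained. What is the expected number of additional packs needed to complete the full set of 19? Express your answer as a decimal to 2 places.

64.23

Starting from 3 distinct types, each trial gives a new one with probability (19−i)/19 when i types are held, so the wait for the next new type is 19/(19−i).
E = 19/16 + 19/15 + 19/14 + 19/13 + 19/12 + 19/11 + 19/10 + 19/9 + 19/8 + 19/7 + 19/6 + 19/5 + 19/4 + 19/3 + 19/2 + 19/1 = 46294621/720720 ≈ 64.23.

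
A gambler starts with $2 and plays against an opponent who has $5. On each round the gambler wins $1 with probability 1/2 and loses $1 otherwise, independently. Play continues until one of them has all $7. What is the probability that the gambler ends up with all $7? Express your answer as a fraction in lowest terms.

With a fair step, P(i) = ½P(i−1) + ½P(i+1) with P(0)=0, P(7)=1 has the linear solution P(i) = i/7.
P(2) = 2/7.

2/7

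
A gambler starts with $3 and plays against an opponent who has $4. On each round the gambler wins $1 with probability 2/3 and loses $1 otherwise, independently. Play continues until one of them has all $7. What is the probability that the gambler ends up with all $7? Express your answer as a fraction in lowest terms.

112/127

Let r = q/p = (1/3)/(2/3) = 1/2. The recurrence P(i) = p·P(i+1) + q·P(i−1) with P(0)=0, P(7)=1 gives P(i) = (1 − r^i)/(1 − r^7).
P(3) = (1 − (1/2)^3) / (1 − (1/2)^7) = 112/127.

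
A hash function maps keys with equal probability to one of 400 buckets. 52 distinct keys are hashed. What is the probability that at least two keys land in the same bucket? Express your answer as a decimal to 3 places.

It's easier to compute the probability that all 52 are distinct.
P(all distinct) = 400/400 · 399/400 · ··· · 349/400 ≈ 0.031.
So the probability of at least one match is 1 − 0.031 = 0.969.

0.969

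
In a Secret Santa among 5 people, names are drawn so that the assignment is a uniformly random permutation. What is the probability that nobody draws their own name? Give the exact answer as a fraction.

11/30

This is the derangement probability: permutations of 5 with no fixed point.
D(5) = 5! · (1 − 1/1! + 1/2! − ··· + (−1)^5/5!) = 44.
P = 44/120 = 11/30.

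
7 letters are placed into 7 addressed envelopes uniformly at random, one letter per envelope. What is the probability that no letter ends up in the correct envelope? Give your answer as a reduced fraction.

103/280

This is the derangement probability: permutations of 7 with no fixed point.
D(7) = 7! · (1 − 1/1! + 1/2! − ··· + (−1)^7/7!) = 1854.
P = 1854/5040 = 103/280.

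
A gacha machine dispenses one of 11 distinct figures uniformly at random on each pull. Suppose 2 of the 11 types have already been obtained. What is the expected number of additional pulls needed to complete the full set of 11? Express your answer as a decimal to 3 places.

31.119

Starting from 2 distinct types, each trial gives a new one with probability (11−i)/11 when i types are held, so the wait for the next new type is 11/(11−i).
E = 11/9 + 11/8 + 11/7 + 11/6 + 11/5 + 11/4 + 11/3 + 11/2 + 11/1 = 78419/2520 ≈ 31.119.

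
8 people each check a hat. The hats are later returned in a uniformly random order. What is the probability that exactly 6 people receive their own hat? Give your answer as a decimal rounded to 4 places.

Choose which 6 of the 8 are fixed: C(8,6) = 28 ways.
The remaining 2 must have no fixed point: D(2) = 1.
P = 28·1/40320 = 1/1440 ≈ 0.0007.

0.0007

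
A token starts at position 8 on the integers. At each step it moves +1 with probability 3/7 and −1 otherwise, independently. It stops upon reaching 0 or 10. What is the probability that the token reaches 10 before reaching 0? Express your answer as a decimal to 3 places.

Let r = q/p = (4/7)/(3/7) = 4/3. The recurrence P(i) = p·P(i+1) + q·P(i−1) with P(0)=0, P(10)=1 gives P(i) = (1 − r^i)/(1 − r^10).
P(8) = (1 − (4/3)^8) / (1 − (4/3)^10) = 75825/141361 ≈ 0.536.

0.536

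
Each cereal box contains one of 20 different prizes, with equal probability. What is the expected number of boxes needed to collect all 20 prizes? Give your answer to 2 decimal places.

71.95

After i distinct types are collected, each trial gives a new one with probability (20−i)/20, so the expected wait for the next new type is 20/(20−i).
E = 20/20 + 20/19 + 20/18 + 20/17 + 20/16 + 20/15 + 20/14 + 20/13 + 20/12 + 20/11 + 20/10 + 20/9 + 20/8 + 20/7 + 20/6 + 20/5 + 20/4 + 20/3 + 20/2 + 20/1 = 279175675/3879876 ≈ 71.95.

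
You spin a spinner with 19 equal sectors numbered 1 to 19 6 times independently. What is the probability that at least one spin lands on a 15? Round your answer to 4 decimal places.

0.2770

P(no spin lands on a 15) = (18/19)^6 ≈ 0.7230.
P(at least one) = 1 − 0.7230 = 0.2770.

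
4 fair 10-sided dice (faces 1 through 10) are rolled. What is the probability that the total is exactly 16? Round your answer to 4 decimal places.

There are 10^4 = 10000 equally likely outcomes.
The number of ordered 4-tuples from {1,…,10} summing to 16 is 415.
P(sum = 16) = 415/10000 = 83/2000 ≈ 0.0415.

0.0415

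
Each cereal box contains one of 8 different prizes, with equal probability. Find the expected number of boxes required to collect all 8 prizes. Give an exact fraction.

After i distinct types are collected, each trial gives a new one with probability (8−i)/8, so the expected wait for the next new type is 8/(8−i).
E = 8/8 + 8/7 + 8/6 + 8/5 + 8/4 + 8/3 + 8/2 + 8/1 = 761/35.

761/35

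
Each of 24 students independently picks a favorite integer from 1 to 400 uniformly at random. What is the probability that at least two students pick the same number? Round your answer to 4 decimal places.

0.5054

It's easier to compute the probability that all 24 are distinct.
P(all distinct) = 400/400 · 399/400 · ··· · 377/400 ≈ 0.4946.
So the probability of at least one match is 1 − 0.4946 = 0.5054.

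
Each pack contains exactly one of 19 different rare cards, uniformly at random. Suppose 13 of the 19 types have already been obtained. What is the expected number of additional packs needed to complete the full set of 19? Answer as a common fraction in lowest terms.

931/20

Starting from 13 distinct types, each trial gives a new one with probability (19−i)/19 when i types are held, so the wait for the next new type is 19/(19−i).
E = 19/6 + 19/5 + 19/4 + 19/3 + 19/2 + 19/1 = 931/20.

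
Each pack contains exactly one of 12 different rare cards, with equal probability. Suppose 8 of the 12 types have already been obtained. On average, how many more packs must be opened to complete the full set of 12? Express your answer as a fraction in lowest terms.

25

Starting from 8 distinct types, each trial gives a new one with probability (12−i)/12 when i types are held, so the wait for the next new type is 12/(12−i).
E = 12/4 + 12/3 + 12/2 + 12/1 = 25.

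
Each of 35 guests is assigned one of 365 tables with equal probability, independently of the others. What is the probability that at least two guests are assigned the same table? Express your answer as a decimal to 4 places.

0.8144

It's easier to compute the probability that all 35 are distinct.
P(all distinct) = 365/365 · 364/365 · ··· · 331/365 ≈ 0.1856.
So the probability of at least one match is 1 − 0.1856 = 0.8144.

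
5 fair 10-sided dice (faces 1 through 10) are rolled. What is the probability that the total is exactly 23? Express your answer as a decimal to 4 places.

0.0484

There are 10^5 = 100000 equally likely outcomes.
The number of ordered 5-tuples from {1,…,10} summing to 23 is 4840.
P(sum = 23) = 4840/100000 = 121/2500 ≈ 0.0484.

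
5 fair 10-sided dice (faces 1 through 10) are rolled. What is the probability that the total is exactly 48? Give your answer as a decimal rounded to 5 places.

There are 10^5 = 100000 equally likely outcomes.
The number of ordered 5-tuples from {1,…,10} summing to 48 is 15.
P(sum = 48) = 15/100000 = 3/20000 ≈ 0.00015.

0.00015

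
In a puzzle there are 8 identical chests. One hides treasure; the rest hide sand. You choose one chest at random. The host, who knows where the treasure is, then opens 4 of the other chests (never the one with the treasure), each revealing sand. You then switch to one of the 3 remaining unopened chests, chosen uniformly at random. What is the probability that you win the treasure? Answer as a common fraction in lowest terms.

7/24

Your original chest holds the treasure with probability 1/8, so the other 7 collectively hold it with probability 7/8.
The host can always find 4 empty chests to open, so the reveals don't change that 7/8; it is now spread over the 3 remaining unopened chests.
P(win by switching) = (7/8) · (1/3) = 7/24.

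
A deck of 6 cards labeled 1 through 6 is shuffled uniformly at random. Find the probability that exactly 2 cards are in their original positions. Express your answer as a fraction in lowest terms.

3/16

Choose which 2 of the 6 are fixed: C(6,2) = 15 ways.
The remaining 4 must have no fixed point: D(4) = 9.
P = 15·9/720 = 3/16.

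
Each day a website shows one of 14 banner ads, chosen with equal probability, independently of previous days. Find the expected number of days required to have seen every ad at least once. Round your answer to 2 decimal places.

After i distinct types are collected, each trial gives a new one with probability (14−i)/14, so the expected wait for the next new type is 14/(14−i).
E = 14/14 + 14/13 + 14/12 + 14/11 + 14/10 + 14/9 + 14/8 + 14/7 + 14/6 + 14/5 + 14/4 + 14/3 + 14/2 + 14/1 = 1171733/25740 ≈ 45.52.

45.52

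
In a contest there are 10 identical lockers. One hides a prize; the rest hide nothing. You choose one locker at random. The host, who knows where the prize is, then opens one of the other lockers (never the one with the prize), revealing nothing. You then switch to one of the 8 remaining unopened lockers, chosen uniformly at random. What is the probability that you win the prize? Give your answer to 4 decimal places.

Your original locker holds the prize with probability 1/10, so the other 9 collectively hold it with probability 9/10.
The host can always find an empty locker to open, so this doesn't change that 9/10; it is now spread over the 8 remaining unopened lockers.
P(win by switching) = (9/10) · (1/8) = 9/80 ≈ 0.1125.

0.1125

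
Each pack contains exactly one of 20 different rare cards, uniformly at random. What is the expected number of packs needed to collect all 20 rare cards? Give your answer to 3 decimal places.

71.955

After i distinct types are collected, each trial gives a new one with probability (20−i)/20, so the expected wait for the next new type is 20/(20−i).
E = 20/20 + 20/19 + 20/18 + 20/17 + 20/16 + 20/15 + 20/14 + 20/13 + 20/12 + 20/11 + 20/10 + 20/9 + 20/8 + 20/7 + 20/6 + 20/5 + 20/4 + 20/3 + 20/2 + 20/1 = 279175675/3879876 ≈ 71.955.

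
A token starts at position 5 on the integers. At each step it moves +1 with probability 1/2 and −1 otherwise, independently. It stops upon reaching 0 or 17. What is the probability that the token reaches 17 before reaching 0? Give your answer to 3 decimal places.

0.294

With a fair step, P(i) = ½P(i−1) + ½P(i+1) with P(0)=0, P(17)=1 has the linear solution P(i) = i/17.
P(5) = 5/17 ≈ 0.294.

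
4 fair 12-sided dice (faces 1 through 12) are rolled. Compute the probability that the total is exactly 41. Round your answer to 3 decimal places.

There are 12^4 = 20736 equally likely outcomes.
The number of ordered 4-tuples from {1,…,12} summing to 41 is 120.
P(sum = 41) = 120/20736 = 5/864 ≈ 0.006.

0.006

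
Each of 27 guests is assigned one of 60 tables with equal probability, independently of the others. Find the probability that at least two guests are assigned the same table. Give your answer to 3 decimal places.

It's easier to compute the probability that all 27 are distinct.
P(all distinct) = 60/60 · 59/60 · ··· · 34/60 ≈ 0.001.
So the probability of at least one match is 1 − 0.001 = 0.999.

0.999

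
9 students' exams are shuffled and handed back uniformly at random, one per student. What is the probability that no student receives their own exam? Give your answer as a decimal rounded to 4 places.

0.3679

This is the derangement probability: permutations of 9 with no fixed point.
D(9) = 9! · (1 − 1/1! + 1/2! − ··· + (−1)^9/9!) = 133496.
P = 133496/362880 = 16687/45360 ≈ 0.3679.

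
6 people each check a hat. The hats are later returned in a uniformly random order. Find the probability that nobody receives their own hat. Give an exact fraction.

This is the derangement probability: permutations of 6 with no fixed point.
D(6) = 6! · (1 − 1/1! + 1/2! − ··· + (−1)^6/6!) = 265.
P = 265/720 = 53/144.

53/144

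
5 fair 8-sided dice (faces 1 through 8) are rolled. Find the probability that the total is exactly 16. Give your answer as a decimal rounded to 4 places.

There are 8^5 = 32768 equally likely outcomes.
The number of ordered 5-tuples from {1,…,8} summing to 16 is 1190.
P(sum = 16) = 1190/32768 = 595/16384 ≈ 0.0363.

0.0363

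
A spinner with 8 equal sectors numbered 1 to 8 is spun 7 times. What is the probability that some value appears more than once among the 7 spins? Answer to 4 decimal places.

0.9808

P(all 7 different) = 8/8 · 7/8 · ··· · 2/8 ≈ 0.0192.
P(at least two equal) = 1 − 0.0192 = 0.9808.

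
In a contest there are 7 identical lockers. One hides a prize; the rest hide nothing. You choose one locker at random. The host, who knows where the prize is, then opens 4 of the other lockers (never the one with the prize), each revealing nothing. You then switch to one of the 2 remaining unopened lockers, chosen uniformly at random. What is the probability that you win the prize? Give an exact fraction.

Your original locker holds the prize with probability 1/7, so the other 6 collectively hold it with probability 6/7.
The host can always find 4 empty lockers to open, so the reveals don't change that 6/7; it is now spread over the 2 remaining unopened lockers.
P(win by switching) = (6/7) · (1/2) = 3/7.

3/7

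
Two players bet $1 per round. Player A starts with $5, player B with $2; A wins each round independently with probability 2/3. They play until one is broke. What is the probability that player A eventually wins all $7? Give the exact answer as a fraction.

124/127

Let r = q/p = (1/3)/(2/3) = 1/2. The recurrence P(i) = p·P(i+1) + q·P(i−1) with P(0)=0, P(7)=1 gives P(i) = (1 − r^i)/(1 − r^7).
P(5) = (1 − (1/2)^5) / (1 − (1/2)^7) = 124/127.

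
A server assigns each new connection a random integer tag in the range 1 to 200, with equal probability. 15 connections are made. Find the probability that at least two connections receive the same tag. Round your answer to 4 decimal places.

0.4162

It's easier to compute the probability that all 15 are distinct.
P(all distinct) = 200/200 · 199/200 · ··· · 186/200 ≈ 0.5838.
So the probability of at least one match is 1 − 0.5838 = 0.4162.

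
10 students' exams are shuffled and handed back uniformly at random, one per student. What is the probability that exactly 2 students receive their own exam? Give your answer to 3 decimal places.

0.184

Choose which 2 of the 10 are fixed: C(10,2) = 45 ways.
The remaining 8 must have no fixed point: D(8) = 14833.
P = 45·14833/3628800 = 2119/11520 ≈ 0.184.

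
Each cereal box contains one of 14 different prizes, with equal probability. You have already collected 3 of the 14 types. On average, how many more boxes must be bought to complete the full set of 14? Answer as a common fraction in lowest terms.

83711/1980

Starting from 3 distinct types, each trial gives a new one with probability (14−i)/14 when i types are held, so the wait for the next new type is 14/(14−i).
E = 14/11 + 14/10 + 14/9 + 14/8 + 14/7 + 14/6 + 14/5 + 14/4 + 14/3 + 14/2 + 14/1 = 83711/1980.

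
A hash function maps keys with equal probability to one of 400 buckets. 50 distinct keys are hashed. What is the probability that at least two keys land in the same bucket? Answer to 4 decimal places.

0.9591

It's easier to compute the probability that all 50 are distinct.
P(all distinct) = 400/400 · 399/400 · ··· · 351/400 ≈ 0.0409.
So the probability of at least one match is 1 − 0.0409 = 0.9591.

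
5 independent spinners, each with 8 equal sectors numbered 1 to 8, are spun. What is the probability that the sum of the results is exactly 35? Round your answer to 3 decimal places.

0.004

There are 8^5 = 32768 equally likely outcomes.
The number of ordered 5-tuples from {1,…,8} summing to 35 is 126.
P(sum = 35) = 126/32768 = 63/16384 ≈ 0.004.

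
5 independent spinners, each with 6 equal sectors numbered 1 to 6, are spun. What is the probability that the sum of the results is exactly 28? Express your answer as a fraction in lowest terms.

There are 6^5 = 7776 equally likely outcomes.
The number of ordered 5-tuples from {1,…,6} summing to 28 is 15.
P(sum = 28) = 15/7776 = 5/2592.

5/2592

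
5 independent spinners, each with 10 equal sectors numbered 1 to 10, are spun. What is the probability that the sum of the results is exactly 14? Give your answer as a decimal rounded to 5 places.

There are 10^5 = 100000 equally likely outcomes.
The number of ordered 5-tuples from {1,…,10} summing to 14 is 715.
P(sum = 14) = 715/100000 = 143/20000 ≈ 0.00715.

0.00715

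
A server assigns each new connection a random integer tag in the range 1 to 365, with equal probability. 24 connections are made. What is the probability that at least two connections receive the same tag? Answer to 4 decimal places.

0.5383

It's easier to compute the probability that all 24 are distinct.
P(all distinct) = 365/365 · 364/365 · ··· · 342/365 ≈ 0.4617.
So the probability of at least one match is 1 − 0.4617 = 0.5383.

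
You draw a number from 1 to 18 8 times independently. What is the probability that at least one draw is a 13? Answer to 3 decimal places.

0.367

P(no draw is a 13) = (17/18)^8 ≈ 0.633.
P(at least one) = 1 − 0.633 = 0.367.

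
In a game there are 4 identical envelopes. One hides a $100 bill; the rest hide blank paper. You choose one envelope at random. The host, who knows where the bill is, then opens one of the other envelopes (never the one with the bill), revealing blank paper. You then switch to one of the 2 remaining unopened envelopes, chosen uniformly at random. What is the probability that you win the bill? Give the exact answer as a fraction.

Your original envelope holds the bill with probability 1/4, so the other 3 collectively hold it with probability 3/4.
The host can always find an empty envelope to open, so this doesn't change that 3/4; it is now spread over the 2 remaining unopened envelopes.
P(win by switching) = (3/4) · (1/2) = 3/8.

3/8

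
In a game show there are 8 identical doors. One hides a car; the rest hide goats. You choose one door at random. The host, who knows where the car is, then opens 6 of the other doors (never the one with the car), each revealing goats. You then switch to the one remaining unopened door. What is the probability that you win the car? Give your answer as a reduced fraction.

Your original door holds the car with probability 1/8, so the other 7 collectively hold it with probability 7/8.
The host can always find 6 empty doors to open, so the reveals don't change that 7/8; it is now spread over the 1 remaining unopened door.
P(win by switching) = (7/8) · (1/1) = 7/8.

7/8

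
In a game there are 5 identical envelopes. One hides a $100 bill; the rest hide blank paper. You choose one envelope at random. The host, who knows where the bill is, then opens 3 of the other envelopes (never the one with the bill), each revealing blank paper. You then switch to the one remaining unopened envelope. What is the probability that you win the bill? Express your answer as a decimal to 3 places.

Your original envelope holds the bill with probability 1/5, so the other 4 collectively hold it with probability 4/5.
The host can always find 3 empty envelopes to open, so the reveals don't change that 4/5; it is now spread over the 1 remaining unopened envelope.
P(win by switching) = (4/5) · (1/1) = 4/5 ≈ 0.800.

0.800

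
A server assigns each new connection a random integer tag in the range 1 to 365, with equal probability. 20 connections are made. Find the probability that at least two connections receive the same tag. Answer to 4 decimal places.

It's easier to compute the probability that all 20 are distinct.
P(all distinct) = 365/365 · 364/365 · ··· · 346/365 ≈ 0.5886.
So the probability of at least one match is 1 − 0.5886 = 0.4114.

0.4114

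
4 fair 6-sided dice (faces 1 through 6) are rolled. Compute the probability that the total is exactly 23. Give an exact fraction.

There are 6^4 = 1296 equally likely outcomes.
The number of ordered 4-tuples from {1,…,6} summing to 23 is 4.
P(sum = 23) = 4/1296 = 1/324.

1/324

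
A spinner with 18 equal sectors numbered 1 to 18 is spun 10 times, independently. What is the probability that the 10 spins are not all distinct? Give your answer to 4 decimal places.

P(all 10 different) = 18/18 · 17/18 · ··· · 9/18 ≈ 0.0445.
P(at least two equal) = 1 − 0.0445 = 0.9555.

0.9555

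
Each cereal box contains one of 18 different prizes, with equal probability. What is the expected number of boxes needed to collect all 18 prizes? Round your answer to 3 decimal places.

After i distinct types are collected, each trial gives a new one with probability (18−i)/18, so the expected wait for the next new type is 18/(18−i).
E = 18/18 + 18/17 + 18/16 + 18/15 + 18/14 + 18/13 + 18/12 + 18/11 + 18/10 + 18/9 + 18/8 + 18/7 + 18/6 + 18/5 + 18/4 + 18/3 + 18/2 + 18/1 = 42822903/680680 ≈ 62.912.

62.912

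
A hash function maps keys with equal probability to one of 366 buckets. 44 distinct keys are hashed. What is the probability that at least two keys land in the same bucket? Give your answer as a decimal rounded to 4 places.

It's easier to compute the probability that all 44 are distinct.
P(all distinct) = 366/366 · 365/366 · ··· · 323/366 ≈ 0.0676.
So the probability of at least one match is 1 − 0.0676 = 0.9324.

0.9324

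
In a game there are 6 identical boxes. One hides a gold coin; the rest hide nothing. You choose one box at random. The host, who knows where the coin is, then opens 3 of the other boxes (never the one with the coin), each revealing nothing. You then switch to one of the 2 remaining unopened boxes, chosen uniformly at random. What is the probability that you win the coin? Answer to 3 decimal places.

0.417

Your original box holds the coin with probability 1/6, so the other 5 collectively hold it with probability 5/6.
The host can always find 3 empty boxes to open, so the reveals don't change that 5/6; it is now spread over the 2 remaining unopened boxes.
P(win by switching) = (5/6) · (1/2) = 5/12 ≈ 0.417.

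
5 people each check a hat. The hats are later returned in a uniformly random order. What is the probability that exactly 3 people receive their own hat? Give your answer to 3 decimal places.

Choose which 3 of the 5 are fixed: C(5,3) = 10 ways.
The remaining 2 must have no fixed point: D(2) = 1.
P = 10·1/120 = 1/12 ≈ 0.083.

0.083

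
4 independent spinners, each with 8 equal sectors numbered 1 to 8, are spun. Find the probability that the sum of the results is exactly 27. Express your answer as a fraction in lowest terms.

There are 8^4 = 4096 equally likely outcomes.
The number of ordered 4-tuples from {1,…,8} summing to 27 is 56.
P(sum = 27) = 56/4096 = 7/512.

7/512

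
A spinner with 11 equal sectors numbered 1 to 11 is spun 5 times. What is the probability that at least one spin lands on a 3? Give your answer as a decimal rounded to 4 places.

0.3791

P(no spin lands on a 3) = (10/11)^5 ≈ 0.6209.
P(at least one) = 1 − 0.6209 = 0.3791.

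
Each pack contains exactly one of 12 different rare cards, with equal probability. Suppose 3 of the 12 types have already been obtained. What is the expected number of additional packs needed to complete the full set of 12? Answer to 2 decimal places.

33.95

Starting from 3 distinct types, each trial gives a new one with probability (12−i)/12 when i types are held, so the wait for the next new type is 12/(12−i).
E = 12/9 + 12/8 + 12/7 + 12/6 + 12/5 + 12/4 + 12/3 + 12/2 + 12/1 = 7129/210 ≈ 33.95.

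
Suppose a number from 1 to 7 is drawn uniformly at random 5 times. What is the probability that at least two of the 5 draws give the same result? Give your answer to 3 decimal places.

P(all 5 different) = 7/7 · 6/7 · ··· · 3/7 ≈ 0.150.
P(at least two equal) = 1 − 0.150 = 0.850.

0.850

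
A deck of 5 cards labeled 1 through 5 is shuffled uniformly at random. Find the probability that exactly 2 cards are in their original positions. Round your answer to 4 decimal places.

Choose which 2 of the 5 are fixed: C(5,2) = 10 ways.
The remaining 3 must have no fixed point: D(3) = 2.
P = 10·2/120 = 1/6 ≈ 0.1667.

0.1667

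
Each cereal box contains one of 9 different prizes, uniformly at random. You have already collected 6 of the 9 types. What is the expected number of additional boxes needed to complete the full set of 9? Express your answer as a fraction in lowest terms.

33/2

Starting from 6 distinct types, each trial gives a new one with probability (9−i)/9 when i types are held, so the wait for the next new type is 9/(9−i).
E = 9/3 + 9/2 + 9/1 = 33/2.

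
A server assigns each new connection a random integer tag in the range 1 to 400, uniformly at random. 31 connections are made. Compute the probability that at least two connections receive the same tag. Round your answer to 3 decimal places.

0.697

It's easier to compute the probability that all 31 are distinct.
P(all distinct) = 400/400 · 399/400 · ··· · 370/400 ≈ 0.303.
So the probability of at least one match is 1 − 0.303 = 0.697.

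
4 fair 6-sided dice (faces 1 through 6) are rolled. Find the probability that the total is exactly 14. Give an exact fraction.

There are 6^4 = 1296 equally likely outcomes.
The number of ordered 4-tuples from {1,…,6} summing to 14 is 146.
P(sum = 14) = 146/1296 = 73/648.

73/648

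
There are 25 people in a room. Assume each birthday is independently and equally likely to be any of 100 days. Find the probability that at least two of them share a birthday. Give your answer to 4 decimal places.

0.9624

It's easier to compute the probability that all 25 are distinct.
P(all distinct) = 100/100 · 99/100 · ··· · 76/100 ≈ 0.0376.
So the probability of at least one match is 1 − 0.0376 = 0.9624.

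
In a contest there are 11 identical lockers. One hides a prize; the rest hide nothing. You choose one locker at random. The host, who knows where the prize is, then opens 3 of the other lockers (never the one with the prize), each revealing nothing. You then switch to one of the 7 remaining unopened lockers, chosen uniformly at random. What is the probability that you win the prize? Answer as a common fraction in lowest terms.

10/77

Your original locker holds the prize with probability 1/11, so the other 10 collectively hold it with probability 10/11.
The host can always find 3 empty lockers to open, so the reveals don't change that 10/11; it is now spread over the 7 remaining unopened lockers.
P(win by switching) = (10/11) · (1/7) = 10/77.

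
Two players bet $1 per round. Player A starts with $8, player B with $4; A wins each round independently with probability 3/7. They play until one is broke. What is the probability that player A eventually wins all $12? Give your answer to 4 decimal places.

0.2940

Let r = q/p = (4/7)/(3/7) = 4/3. The recurrence P(i) = p·P(i+1) + q·P(i−1) with P(0)=0, P(12)=1 gives P(i) = (1 − r^i)/(1 − r^12).
P(8) = (1 − (4/3)^8) / (1 − (4/3)^12) = 27297/92833 ≈ 0.2940.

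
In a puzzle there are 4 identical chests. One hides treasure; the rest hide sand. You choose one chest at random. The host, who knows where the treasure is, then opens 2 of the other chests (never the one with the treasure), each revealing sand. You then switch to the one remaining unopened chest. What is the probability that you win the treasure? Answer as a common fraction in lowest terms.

Your original chest holds the treasure with probability 1/4, so the other 3 collectively hold it with probability 3/4.
The host can always find 2 empty chests to open, so the reveals don't change that 3/4; it is now spread over the 1 remaining unopened chest.
P(win by switching) = (3/4) · (1/1) = 3/4.

3/4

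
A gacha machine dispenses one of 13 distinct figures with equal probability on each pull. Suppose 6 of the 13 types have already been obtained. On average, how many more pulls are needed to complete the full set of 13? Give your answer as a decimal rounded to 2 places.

Starting from 6 distinct types, each trial gives a new one with probability (13−i)/13 when i types are held, so the wait for the next new type is 13/(13−i).
E = 13/7 + 13/6 + 13/5 + 13/4 + 13/3 + 13/2 + 13/1 = 4719/140 ≈ 33.71.

33.71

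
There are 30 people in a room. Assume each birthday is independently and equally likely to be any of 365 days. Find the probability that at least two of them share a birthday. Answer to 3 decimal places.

0.706

It's easier to compute the probability that all 30 are distinct.
P(all distinct) = 365/365 · 364/365 · ··· · 336/365 ≈ 0.294.
So the probability of at least one match is 1 − 0.294 = 0.706.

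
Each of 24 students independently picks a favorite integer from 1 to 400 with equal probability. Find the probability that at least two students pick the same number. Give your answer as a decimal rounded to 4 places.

It's easier to compute the probability that all 24 are distinct.
P(all distinct) = 400/400 · 399/400 · ··· · 377/400 ≈ 0.4946.
So the probability of at least one match is 1 − 0.4946 = 0.5054.

0.5054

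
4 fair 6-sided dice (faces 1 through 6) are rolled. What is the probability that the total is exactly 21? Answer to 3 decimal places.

0.015

There are 6^4 = 1296 equally likely outcomes.
The number of ordered 4-tuples from {1,…,6} summing to 21 is 20.
P(sum = 21) = 20/1296 = 5/324 ≈ 0.015.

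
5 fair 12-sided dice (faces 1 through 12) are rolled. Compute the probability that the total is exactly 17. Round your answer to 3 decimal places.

There are 12^5 = 248832 equally likely outcomes.
The number of ordered 5-tuples from {1,…,12} summing to 17 is 1815.
P(sum = 17) = 1815/248832 = 605/82944 ≈ 0.007.

0.007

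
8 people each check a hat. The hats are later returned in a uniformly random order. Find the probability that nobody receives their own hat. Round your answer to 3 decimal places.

This is the derangement probability: permutations of 8 with no fixed point.
D(8) = 8! · (1 − 1/1! + 1/2! − ··· + (−1)^8/8!) = 14833.
P = 14833/40320 = 2119/5760 ≈ 0.368.

0.368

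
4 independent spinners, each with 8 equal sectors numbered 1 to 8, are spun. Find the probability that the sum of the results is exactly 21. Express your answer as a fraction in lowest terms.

There are 8^4 = 4096 equally likely outcomes.
The number of ordered 4-tuples from {1,…,8} summing to 21 is 284.
P(sum = 21) = 284/4096 = 71/1024.

71/1024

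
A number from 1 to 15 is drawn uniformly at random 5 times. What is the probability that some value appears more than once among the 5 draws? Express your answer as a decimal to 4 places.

P(all 5 different) = 15/15 · 14/15 · ··· · 11/15 ≈ 0.4745.
P(at least two equal) = 1 − 0.4745 = 0.5255.

0.5255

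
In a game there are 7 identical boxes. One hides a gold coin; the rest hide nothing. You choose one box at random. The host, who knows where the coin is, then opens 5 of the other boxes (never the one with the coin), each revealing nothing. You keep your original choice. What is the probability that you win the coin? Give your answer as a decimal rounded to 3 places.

The host can always open 5 empty boxes regardless of your choice, so the reveals give no information about your original box.
P(win by staying) = 1/7 ≈ 0.143.

0.143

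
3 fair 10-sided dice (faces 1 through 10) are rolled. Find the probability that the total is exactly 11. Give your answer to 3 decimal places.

There are 10^3 = 1000 equally likely outcomes.
The number of ordered 3-tuples from {1,…,10} summing to 11 is 45.
P(sum = 11) = 45/1000 = 9/200 ≈ 0.045.

0.045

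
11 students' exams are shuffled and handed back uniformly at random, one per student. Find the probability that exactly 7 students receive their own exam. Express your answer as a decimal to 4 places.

0.0001

Choose which 7 of the 11 are fixed: C(11,7) = 330 ways.
The remaining 4 must have no fixed point: D(4) = 9.
P = 330·9/39916800 = 1/13440 ≈ 0.0001.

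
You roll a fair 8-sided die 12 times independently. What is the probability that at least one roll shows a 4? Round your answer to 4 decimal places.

0.7986

P(no roll shows a 4) = (7/8)^12 ≈ 0.2014.
P(at least one) = 1 − 0.2014 = 0.7986.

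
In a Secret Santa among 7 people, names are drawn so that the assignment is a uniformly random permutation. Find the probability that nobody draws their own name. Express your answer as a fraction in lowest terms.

This is the derangement probability: permutations of 7 with no fixed point.
D(7) = 7! · (1 − 1/1! + 1/2! − ··· + (−1)^7/7!) = 1854.
P = 1854/5040 = 103/280.

103/280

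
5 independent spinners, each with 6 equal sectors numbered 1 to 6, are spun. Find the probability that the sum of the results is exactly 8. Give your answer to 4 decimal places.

There are 6^5 = 7776 equally likely outcomes.
The number of ordered 5-tuples from {1,…,6} summing to 8 is 35.
P(sum = 8) = 35/7776 ≈ 0.0045.

0.0045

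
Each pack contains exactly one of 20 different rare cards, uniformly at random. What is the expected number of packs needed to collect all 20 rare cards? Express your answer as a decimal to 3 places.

After i distinct types are collected, each trial gives a new one with probability (20−i)/20, so the expected wait for the next new type is 20/(20−i).
E = 20/20 + 20/19 + 20/18 + 20/17 + 20/16 + 20/15 + 20/14 + 20/13 + 20/12 + 20/11 + 20/10 + 20/9 + 20/8 + 20/7 + 20/6 + 20/5 + 20/4 + 20/3 + 20/2 + 20/1 = 279175675/3879876 ≈ 71.955.

71.955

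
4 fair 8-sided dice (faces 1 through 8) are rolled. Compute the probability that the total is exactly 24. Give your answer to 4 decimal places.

There are 8^4 = 4096 equally likely outcomes.
The number of ordered 4-tuples from {1,…,8} summing to 24 is 161.
P(sum = 24) = 161/4096 ≈ 0.0393.

0.0393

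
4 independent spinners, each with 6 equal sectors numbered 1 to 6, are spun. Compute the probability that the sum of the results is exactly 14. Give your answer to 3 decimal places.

0.113

There are 6^4 = 1296 equally likely outcomes.
The number of ordered 4-tuples from {1,…,6} summing to 14 is 146.
P(sum = 14) = 146/1296 = 73/648 ≈ 0.113.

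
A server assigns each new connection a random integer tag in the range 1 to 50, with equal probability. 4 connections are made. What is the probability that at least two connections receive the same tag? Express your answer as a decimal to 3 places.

0.116

It's easier to compute the probability that all 4 are distinct.
P(all distinct) = 50/50 · 49/50 · ··· · 47/50 ≈ 0.884.
So the probability of at least one match is 1 − 0.884 = 0.116.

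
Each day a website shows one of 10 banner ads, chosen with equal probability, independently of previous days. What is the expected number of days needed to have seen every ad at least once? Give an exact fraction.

After i distinct types are collected, each trial gives a new one with probability (10−i)/10, so the expected wait for the next new type is 10/(10−i).
E = 10/10 + 10/9 + 10/8 + 10/7 + 10/6 + 10/5 + 10/4 + 10/3 + 10/2 + 10/1 = 7381/252.

7381/252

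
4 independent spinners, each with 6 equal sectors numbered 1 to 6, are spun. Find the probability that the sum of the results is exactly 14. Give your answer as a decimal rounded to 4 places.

0.1127

There are 6^4 = 1296 equally likely outcomes.
The number of ordered 4-tuples from {1,…,6} summing to 14 is 146.
P(sum = 14) = 146/1296 = 73/648 ≈ 0.1127.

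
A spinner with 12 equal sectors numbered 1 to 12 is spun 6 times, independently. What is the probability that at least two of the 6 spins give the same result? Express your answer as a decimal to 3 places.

0.777

P(all 6 different) = 12/12 · 11/12 · ··· · 7/12 ≈ 0.223.
P(at least two equal) = 1 − 0.223 = 0.777.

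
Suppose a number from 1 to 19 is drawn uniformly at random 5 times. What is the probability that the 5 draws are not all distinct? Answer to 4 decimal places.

0.4365

P(all 5 different) = 19/19 · 18/19 · ··· · 15/19 ≈ 0.5635.
P(at least two equal) = 1 − 0.5635 = 0.4365.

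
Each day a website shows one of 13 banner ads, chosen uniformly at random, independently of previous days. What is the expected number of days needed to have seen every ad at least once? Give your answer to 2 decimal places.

41.34

After i distinct types are collected, each trial gives a new one with probability (13−i)/13, so the expected wait for the next new type is 13/(13−i).
E = 13/13 + 13/12 + 13/11 + 13/10 + 13/9 + 13/8 + 13/7 + 13/6 + 13/5 + 13/4 + 13/3 + 13/2 + 13/1 = 1145993/27720 ≈ 41.34.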